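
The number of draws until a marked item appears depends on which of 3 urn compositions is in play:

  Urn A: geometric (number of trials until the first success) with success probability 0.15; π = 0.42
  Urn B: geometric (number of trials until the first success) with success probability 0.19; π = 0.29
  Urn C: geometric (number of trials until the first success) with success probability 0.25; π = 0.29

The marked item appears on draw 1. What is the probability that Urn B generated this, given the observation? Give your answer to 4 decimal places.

The responsibility of component k is w_k f_k(x) divided by Σ_j w_j f_j(x).
Evaluate each component's likelihood at the observed value:
  f_A = 0.15
  f_B = 0.19
  f_C = 0.25
Prior × likelihood for each component:
  w_A·f_A = 0.42 × 0.15 = 0.063
  w_B·f_B = 0.29 × 0.19 = 0.0551
  w_C·f_C = 0.29 × 0.25 = 0.0725
Denominator: 0.063 + 0.0551 + 0.0725 = 0.1906
Responsibility of Urn B: 0.0551 / 0.1906 ≈ 0.2891

0.2891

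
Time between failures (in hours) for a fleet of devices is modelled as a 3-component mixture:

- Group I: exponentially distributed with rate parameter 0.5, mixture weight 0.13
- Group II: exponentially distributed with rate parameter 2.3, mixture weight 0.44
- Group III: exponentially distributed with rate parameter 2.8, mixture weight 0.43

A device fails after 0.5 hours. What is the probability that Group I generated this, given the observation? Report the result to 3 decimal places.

Apply Bayes' rule: the posterior for each component is proportional to its prior times its likelihood at x.
Evaluate each component's likelihood at the observed value:
  L_I = 0.3894
  L_II = 0.728265
  L_III = 0.690471
Weight by the priors:
  π_I·L_I = 0.13 × 0.3894 = 0.0506221
  π_II·L_II = 0.44 × 0.728265 = 0.320436
  π_III·L_III = 0.43 × 0.690471 = 0.296903
Sum: 0.0506221 + 0.320436 + 0.296903 = 0.667961
So the posterior for Group I is 0.0506221 / 0.667961 ≈ 0.076.

0.076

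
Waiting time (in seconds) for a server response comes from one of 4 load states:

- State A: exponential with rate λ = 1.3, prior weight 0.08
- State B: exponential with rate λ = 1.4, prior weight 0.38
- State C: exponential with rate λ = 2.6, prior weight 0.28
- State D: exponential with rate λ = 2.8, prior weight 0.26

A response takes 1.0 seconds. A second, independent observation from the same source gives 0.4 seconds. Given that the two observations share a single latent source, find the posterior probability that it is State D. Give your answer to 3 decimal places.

The responsibility of component k is P(Z=k) f_k(x) divided by Σ_j P(Z=j) f_j(x).
Since both observations come from the same component, the likelihood for component k is f_k(x₁)·f_k(x₂).
  p_A = [0.354291] × [0.772877] = 0.273824
  p_B = [0.345236] × [0.799693] = 0.276083
  p_C = [0.193111] × [0.918982] = 0.177466
  p_D = [0.170268] × [0.913583] = 0.155554
Prior × likelihood for each component:
  P(Z=A)·p_A = 0.08 × 0.273824 = 0.0219059
  P(Z=B)·p_B = 0.38 × 0.276083 = 0.104911
  P(Z=C)·p_C = 0.28 × 0.177466 = 0.0496904
  P(Z=D)·p_D = 0.26 × 0.155554 = 0.0404441
Sum: 0.0219059 + 0.104911 + 0.0496904 + 0.0404441 = 0.216952
P(State D | x) = 0.0404441 / 0.216952 ≈ 0.186

0.186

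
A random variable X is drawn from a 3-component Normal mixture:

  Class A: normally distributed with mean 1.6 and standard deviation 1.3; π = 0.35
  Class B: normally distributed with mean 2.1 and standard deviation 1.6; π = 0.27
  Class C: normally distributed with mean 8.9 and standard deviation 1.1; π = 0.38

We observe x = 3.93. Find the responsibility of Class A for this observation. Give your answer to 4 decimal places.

By Bayes' theorem, P(k | x) = π_k f_k(x) / Σ_j π_j f_j(x).
Component likelihoods at x = 3.93:
  f_A = 0.0615758
  f_B = 0.129636
  f_C = 1.33869e-05
Weight by the priors:
  π_A·f_A = 0.35 × 0.0615758 = 0.0215515
  π_B·f_B = 0.27 × 0.129636 = 0.0350017
  π_C·f_C = 0.38 × 1.33869e-05 = 5.08703e-06
Evidence: 0.0215515 + 0.0350017 + 5.08703e-06 = 0.0565584
Responsibility of Class A: 0.0215515 / 0.0565584 ≈ 0.3810

0.3810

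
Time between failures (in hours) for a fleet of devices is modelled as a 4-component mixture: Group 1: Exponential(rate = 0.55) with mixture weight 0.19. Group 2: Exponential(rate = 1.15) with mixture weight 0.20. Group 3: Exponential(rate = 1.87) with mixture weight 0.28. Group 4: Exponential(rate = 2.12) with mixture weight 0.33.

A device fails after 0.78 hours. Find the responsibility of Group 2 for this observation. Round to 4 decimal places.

0.2247

The responsibility of component k is w_k f_k(x) divided by Σ_j w_j f_j(x).
Exponential densities:
  f_1 = 0.358138
  f_2 = 0.46896
  f_3 = 0.43489
  f_4 = 0.405683
Prior × likelihood for each component:
  w_1·f_1 = 0.19 × 0.358138 = 0.0680462
  w_2·f_2 = 0.20 × 0.46896 = 0.093792
  w_3·f_3 = 0.28 × 0.43489 = 0.121769
  w_4·f_4 = 0.33 × 0.405683 = 0.133875
Marginal: 0.0680462 + 0.093792 + 0.121769 + 0.133875 = 0.417483
P(Group 2 | the observation) = 0.093792 / 0.417483 ≈ 0.2247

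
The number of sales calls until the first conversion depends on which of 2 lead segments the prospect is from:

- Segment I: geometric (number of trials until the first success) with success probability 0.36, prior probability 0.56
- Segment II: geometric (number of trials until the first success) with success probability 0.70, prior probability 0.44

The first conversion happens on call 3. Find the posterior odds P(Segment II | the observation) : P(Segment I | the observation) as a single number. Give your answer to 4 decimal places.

0.3357

Only the two components matter; the odds are (π_i f_i(x)) / (π_j f_j(x)).
Geometric probabilities:
  L_I = 0.36·(1−0.36)^2 = 0.36·0.4096 = 0.147456
  L_II = 0.70·(1−0.70)^2 = 0.70·0.09 = 0.063
0.02772 / 0.0825754 ≈ 0.3357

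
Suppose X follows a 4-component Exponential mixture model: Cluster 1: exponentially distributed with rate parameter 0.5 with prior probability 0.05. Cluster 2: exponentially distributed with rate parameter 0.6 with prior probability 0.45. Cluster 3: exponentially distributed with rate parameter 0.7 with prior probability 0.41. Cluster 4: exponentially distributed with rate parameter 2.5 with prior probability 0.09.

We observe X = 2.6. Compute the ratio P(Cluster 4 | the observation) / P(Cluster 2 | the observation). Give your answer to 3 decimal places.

Posterior odds = (w_i f_i(x)) / (w_j f_j(x)); the normalising sum cancels.
Component likelihoods at x = 2.6:
  p_1 = 0.136266
  p_2 = 0.126082
  p_3 = 0.113418
  p_4 = 0.0037586
Posterior odds = (w_4·p_4) / (w_2·p_2) = (0.09·0.0037586) / (0.45·0.126082) = 0.000338274 / 0.0567367 ≈ 0.006

0.006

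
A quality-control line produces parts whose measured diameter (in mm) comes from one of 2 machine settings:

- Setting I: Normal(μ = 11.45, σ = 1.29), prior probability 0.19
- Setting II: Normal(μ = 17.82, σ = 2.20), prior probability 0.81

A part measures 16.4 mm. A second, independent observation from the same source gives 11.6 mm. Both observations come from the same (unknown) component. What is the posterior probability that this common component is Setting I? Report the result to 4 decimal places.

The responsibility of component k is π_k f_k(x) divided by Σ_j π_j f_j(x).
Since both observations come from the same component, the likelihood for component k is f_k(x₁)·f_k(x₂).
  p_I = [0.000196339] × [0.307174] = 6.03102e-05
  p_II = [0.147238] × [0.00333217] = 0.000490624
Weight by the priors:
  π_I·p_I = 0.19 × 6.03102e-05 = 1.14589e-05
  π_II·p_II = 0.81 × 0.000490624 = 0.000397405
Denominator: 1.14589e-05 + 0.000397405 = 0.000408864
Responsibility of Setting I: 1.14589e-05 / 0.000408864 ≈ 0.0280

0.0280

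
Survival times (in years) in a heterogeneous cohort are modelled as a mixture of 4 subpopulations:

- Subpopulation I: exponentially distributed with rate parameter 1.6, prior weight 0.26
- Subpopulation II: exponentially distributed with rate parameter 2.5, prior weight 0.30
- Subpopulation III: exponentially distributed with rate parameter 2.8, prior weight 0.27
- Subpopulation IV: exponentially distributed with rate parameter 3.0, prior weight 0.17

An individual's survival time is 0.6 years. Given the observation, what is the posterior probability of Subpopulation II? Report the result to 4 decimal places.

The responsibility of component k is π_k f_k(x) divided by Σ_j π_j f_j(x).
Component likelihoods at x = 0.6 years:
  L_I = 0.612629
  L_II = 0.557825
  L_III = 0.521847
  L_IV = 0.495897
Weight by the priors:
  π_I·L_I = 0.26 × 0.612629 = 0.159283
  π_II·L_II = 0.30 × 0.557825 = 0.167348
  π_III·L_III = 0.27 × 0.521847 = 0.140899
  π_IV·L_IV = 0.17 × 0.495897 = 0.0843024
Marginal: 0.159283 + 0.167348 + 0.140899 + 0.0843024 = 0.551832
Responsibility of Subpopulation II: 0.167348 / 0.551832 ≈ 0.3033

0.3033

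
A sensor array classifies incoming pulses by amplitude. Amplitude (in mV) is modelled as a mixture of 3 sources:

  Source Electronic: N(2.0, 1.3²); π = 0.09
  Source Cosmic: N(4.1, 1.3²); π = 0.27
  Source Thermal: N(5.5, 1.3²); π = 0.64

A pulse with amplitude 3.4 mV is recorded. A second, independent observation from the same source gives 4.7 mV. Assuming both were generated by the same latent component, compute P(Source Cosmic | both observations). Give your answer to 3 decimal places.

By Bayes' theorem, P(k | x) = π_k f_k(x) / Σ_j π_j f_j(x).
Since both observations come from the same component, the likelihood for component k is f_k(x₁)·f_k(x₂).
  p_Electronic = [(1/(1.3·√(2π)))·exp(−(3.4−2.0)²/(2·1.3²)) = 0.306879·exp(-0.57988) = 0.171841] × [0.0355041] = 0.00610106
  p_Cosmic = [(1/(1.3·√(2π)))·exp(−(3.4−4.1)²/(2·1.3²)) = 0.306879·exp(-0.14497) = 0.265465] × [0.275874] = 0.0732348
  p_Thermal = [(1/(1.3·√(2π)))·exp(−(3.4−5.5)²/(2·1.3²)) = 0.306879·exp(-1.30473) = 0.0832392] × [0.253941] = 0.0211379
Multiply by the mixture weights:
  π_Electronic·p_Electronic = 0.09 × 0.00610106 = 0.000549096
  π_Cosmic·p_Cosmic = 0.27 × 0.0732348 = 0.0197734
  π_Thermal·p_Thermal = 0.64 × 0.0211379 = 0.0135282
Denominator: 0.000549096 + 0.0197734 + 0.0135282 = 0.0338507
Responsibility of Source Cosmic: 0.0197734 / 0.0338507 ≈ 0.584

0.584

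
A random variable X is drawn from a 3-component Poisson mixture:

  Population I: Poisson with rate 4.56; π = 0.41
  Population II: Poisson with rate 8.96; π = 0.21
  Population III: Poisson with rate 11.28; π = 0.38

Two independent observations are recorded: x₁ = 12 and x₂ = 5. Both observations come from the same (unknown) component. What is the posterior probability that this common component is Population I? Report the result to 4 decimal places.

0.0664

By Bayes' theorem, P(k | x) = π_k f_k(x) / Σ_j π_j f_j(x).
Since both observations come from the same component, the likelihood for component k is f_k(x₁)·f_k(x₂).
  f_I = [e^(−4.56)·4.56^12/12! = 0.00176546] × [0.171894] = 0.000303472
  f_II = [e^(−8.96)·8.96^12/12! = 0.0717928] × [0.0618131] = 0.00443773
  f_III = [e^(−11.28)·11.28^12/12! = 0.111823] × [0.0192098] = 0.00214809
Prior × likelihood for each component:
  π_I·f_I = 0.41 × 0.000303472 = 0.000124423
  π_II·f_II = 0.21 × 0.00443773 = 0.000931923
  π_III·f_III = 0.38 × 0.00214809 = 0.000816275
Sum: 0.000124423 + 0.000931923 + 0.000816275 = 0.00187262
Responsibility of Population I: 0.000124423 / 0.00187262 ≈ 0.0664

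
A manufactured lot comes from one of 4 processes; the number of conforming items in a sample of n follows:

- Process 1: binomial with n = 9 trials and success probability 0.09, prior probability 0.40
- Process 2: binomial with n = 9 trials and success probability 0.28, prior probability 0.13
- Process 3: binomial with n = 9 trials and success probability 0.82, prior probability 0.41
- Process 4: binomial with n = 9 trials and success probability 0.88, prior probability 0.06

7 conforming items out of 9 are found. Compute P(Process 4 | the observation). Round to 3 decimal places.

0.096

P(component k | x) = P(Z=k)·f_k(x) / marginal(x), where marginal(x) = Σ_j P(Z=j)·f_j(x).
Binomial probabilities:
  L_1 = 1.42588e-06
  L_2 = 0.0025181
  L_3 = 0.290767
  L_4 = 0.211857
Weight by the priors:
  P(Z=1)·L_1 = 0.40 × 1.42588e-06 = 5.70352e-07
  P(Z=2)·L_2 = 0.13 × 0.0025181 = 0.000327354
  P(Z=3)·L_3 = 0.41 × 0.290767 = 0.119214
  P(Z=4)·L_4 = 0.06 × 0.211857 = 0.0127114
Evidence: 5.70352e-07 + 0.000327354 + 0.119214 + 0.0127114 = 0.132254
Responsibility of Process 4: 0.0127114 / 0.132254 ≈ 0.096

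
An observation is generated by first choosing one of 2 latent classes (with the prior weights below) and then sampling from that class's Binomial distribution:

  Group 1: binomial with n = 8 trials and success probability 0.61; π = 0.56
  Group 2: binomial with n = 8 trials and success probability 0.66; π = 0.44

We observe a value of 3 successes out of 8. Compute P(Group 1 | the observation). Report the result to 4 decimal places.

Posterior ∝ prior × likelihood, so P(k | x) ∝ π_k f_k(x); normalise over all components.
Component likelihoods at x = 3 successes out of 8:
  p_1 = 0.114683
  p_2 = 0.07315
Weight by the priors:
  π_1·p_1 = 0.56 × 0.114683 = 0.0642227
  π_2·p_2 = 0.44 × 0.07315 = 0.032186
Sum: 0.0642227 + 0.032186 = 0.0964087
P(Group 1 | x) = 0.0642227 / 0.0964087 ≈ 0.6662

0.6662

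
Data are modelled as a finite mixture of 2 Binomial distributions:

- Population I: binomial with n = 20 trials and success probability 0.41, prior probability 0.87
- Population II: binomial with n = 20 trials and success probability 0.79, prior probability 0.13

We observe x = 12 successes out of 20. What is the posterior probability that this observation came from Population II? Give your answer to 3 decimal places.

Apply Bayes' rule: the posterior for each component is proportional to its prior times its likelihood at x.
Binomial probabilities:
  p_I = C(20,12)·0.41^12·0.59^8 = 125970·2.25635e-05·0.014683 = 0.041734
  p_II = C(20,12)·0.79^12·0.21^8 = 125970·0.0590915·3.78229e-06 = 0.0281544
Multiply by the mixture weights:
  w_I·p_I = 0.87 × 0.041734 = 0.0363085
  w_II·p_II = 0.13 × 0.0281544 = 0.00366007
Normaliser: 0.0363085 + 0.00366007 = 0.0399686
So the posterior for Population II is 0.00366007 / 0.0399686 ≈ 0.092.

0.092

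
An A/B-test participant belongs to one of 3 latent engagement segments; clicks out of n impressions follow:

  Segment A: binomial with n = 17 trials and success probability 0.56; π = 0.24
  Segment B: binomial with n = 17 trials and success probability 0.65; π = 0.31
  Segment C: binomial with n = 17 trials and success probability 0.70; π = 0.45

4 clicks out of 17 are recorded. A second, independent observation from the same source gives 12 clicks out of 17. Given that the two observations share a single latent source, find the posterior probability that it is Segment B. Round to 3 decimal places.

Apply Bayes' rule: the posterior for each component is proportional to its prior times its likelihood at x.
Since both observations come from the same component, the likelihood for component k is f_k(x₁)·f_k(x₂).
  L_A = [C(17,4)·0.56^4·0.44^13 = 2380·0.098345·2.31678e-05 = 0.00542268] × [0.0970666] = 0.000526361
  L_B = [C(17,4)·0.65^4·0.35^13 = 2380·0.178506·1.18273e-06 = 0.000502476] × [0.184863] = 9.28893e-05
  L_C = [C(17,4)·0.70^4·0.30^13 = 2380·0.2401·1.59432e-07 = 9.11057e-05] × [0.208129] = 1.89618e-05
Multiply by the mixture weights:
  w_A·L_A = 0.24 × 0.000526361 = 0.000126327
  w_B·L_B = 0.31 × 9.28893e-05 = 2.87957e-05
  w_C·L_C = 0.45 × 1.89618e-05 = 8.53279e-06
Normaliser: 0.000126327 + 2.87957e-05 + 8.53279e-06 = 0.000163655
P(Segment B | x₁, x₂) = 2.87957e-05 / 0.000163655 ≈ 0.176

0.176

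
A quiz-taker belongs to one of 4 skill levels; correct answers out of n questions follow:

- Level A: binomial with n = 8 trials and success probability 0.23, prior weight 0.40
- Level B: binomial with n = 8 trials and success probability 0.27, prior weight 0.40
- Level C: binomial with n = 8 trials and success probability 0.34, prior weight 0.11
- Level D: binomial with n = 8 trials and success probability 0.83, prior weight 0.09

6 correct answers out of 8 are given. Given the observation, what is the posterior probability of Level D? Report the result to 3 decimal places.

Posterior ∝ prior × likelihood, so P(k | x) ∝ w_k f_k(x); normalise over all components.
Component likelihoods at x = 6 correct answers out of 8:
  f_A = 0.00245757
  f_B = 0.00578078
  f_C = 0.0188417
  f_D = 0.26456
Prior × likelihood for each component:
  w_A·f_A = 0.40 × 0.00245757 = 0.000983029
  w_B·f_B = 0.40 × 0.00578078 = 0.00231231
  w_C·f_C = 0.11 × 0.0188417 = 0.00207258
  w_D·f_D = 0.09 × 0.26456 = 0.0238104
Normaliser: 0.000983029 + 0.00231231 + 0.00207258 + 0.0238104 = 0.0291783
P(Level D | data) ≈ 0.816

0.816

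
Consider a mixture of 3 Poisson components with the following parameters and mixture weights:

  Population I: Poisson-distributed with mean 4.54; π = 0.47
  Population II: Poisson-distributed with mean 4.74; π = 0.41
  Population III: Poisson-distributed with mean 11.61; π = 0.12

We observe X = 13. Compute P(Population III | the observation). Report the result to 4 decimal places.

0.9507

The responsibility of component k is π_k f_k(x) divided by Σ_j π_j f_j(x).
Component likelihoods at x = 13:
  p_I = e^(−4.54)·4.54^13/13! = 0.00059669
  p_II = e^(−4.74)·4.74^13/13! = 0.000855623
  p_III = e^(−11.61)·11.61^13/13! = 0.10148
Multiply by the mixture weights:
  π_I·p_I = 0.47 × 0.00059669 = 0.000280444
  π_II·p_II = 0.41 × 0.000855623 = 0.000350805
  π_III·p_III = 0.12 × 0.10148 = 0.0121776
Denominator: 0.000280444 + 0.000350805 + 0.0121776 = 0.0128088
Responsibility of Population III: 0.0121776 / 0.0128088 ≈ 0.9507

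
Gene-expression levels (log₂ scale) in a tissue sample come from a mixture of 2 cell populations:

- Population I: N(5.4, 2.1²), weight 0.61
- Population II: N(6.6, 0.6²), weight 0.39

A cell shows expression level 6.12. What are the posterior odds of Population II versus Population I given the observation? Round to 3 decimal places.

1.723

Posterior odds = (π_i f_i(x)) / (π_j f_j(x)); the normalising sum cancels.
Component likelihoods at x = 6.12:
  L_I = (1/(2.1·√(2π)))·exp(−(6.12−5.4)²/(2·2.1²)) = 0.189973·exp(-0.05878) = 0.179129
  L_II = (1/(0.6·√(2π)))·exp(−(6.12−6.6)²/(2·0.6²)) = 0.664904·exp(-0.32000) = 0.482819
0.1883 / 0.109268 ≈ 1.723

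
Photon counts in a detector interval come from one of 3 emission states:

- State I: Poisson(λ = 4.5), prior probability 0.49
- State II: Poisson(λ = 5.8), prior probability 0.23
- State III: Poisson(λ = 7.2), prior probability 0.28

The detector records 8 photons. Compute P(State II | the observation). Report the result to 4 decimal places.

0.2689

The responsibility of component k is P(Z=k) f_k(x) divided by Σ_j P(Z=j) f_j(x).
Poisson probabilities:
  L_I = 0.0463292
  L_II = 0.0961602
  L_III = 0.133727
Unnormalised posteriors:
  P(Z=I)·L_I = 0.49 × 0.0463292 = 0.0227013
  P(Z=II)·L_II = 0.23 × 0.0961602 = 0.0221168
  P(Z=III)·L_III = 0.28 × 0.133727 = 0.0374436
Sum: 0.0227013 + 0.0221168 + 0.0374436 = 0.0822617
P(State II | the observation) = 0.0221168 / 0.0822617 ≈ 0.2689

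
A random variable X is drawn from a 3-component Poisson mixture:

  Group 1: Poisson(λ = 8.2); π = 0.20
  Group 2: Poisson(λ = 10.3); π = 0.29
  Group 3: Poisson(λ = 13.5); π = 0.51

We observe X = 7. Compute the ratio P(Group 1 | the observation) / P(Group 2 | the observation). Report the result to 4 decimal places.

The posterior odds equal the prior odds times the likelihood ratio: (π_i/π_j)·(f_i(x)/f_j(x)).
Evaluate each component's likelihood at the observed value:
  f_1 = e^(−8.2)·8.2^7/7! = 0.135848
  f_2 = e^(−10.3)·10.3^7/7! = 0.0820724
  f_3 = e^(−13.5)·13.5^7/7! = 0.0222295
Posterior odds = (π_1·f_1) / (π_2·f_2) = (0.20·0.135848) / (0.29·0.0820724) = 0.0271695 / 0.023801 ≈ 1.1415

1.1415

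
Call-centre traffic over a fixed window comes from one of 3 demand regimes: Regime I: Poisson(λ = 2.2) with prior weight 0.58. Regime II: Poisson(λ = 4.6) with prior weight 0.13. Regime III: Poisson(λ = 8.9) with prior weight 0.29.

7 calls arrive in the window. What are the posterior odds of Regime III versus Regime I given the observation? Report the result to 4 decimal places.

10.9136

Only the two components matter; the odds are (π_i f_i(x)) / (π_j f_j(x)).
Poisson probabilities:
  p_I = e^(−2.2)·2.2^7/7! = 0.00548378
  p_II = e^(−4.6)·4.6^7/7! = 0.08692
  p_III = e^(−8.9)·8.9^7/7! = 0.119696
0.0347118 / 0.00318059 ≈ 10.9136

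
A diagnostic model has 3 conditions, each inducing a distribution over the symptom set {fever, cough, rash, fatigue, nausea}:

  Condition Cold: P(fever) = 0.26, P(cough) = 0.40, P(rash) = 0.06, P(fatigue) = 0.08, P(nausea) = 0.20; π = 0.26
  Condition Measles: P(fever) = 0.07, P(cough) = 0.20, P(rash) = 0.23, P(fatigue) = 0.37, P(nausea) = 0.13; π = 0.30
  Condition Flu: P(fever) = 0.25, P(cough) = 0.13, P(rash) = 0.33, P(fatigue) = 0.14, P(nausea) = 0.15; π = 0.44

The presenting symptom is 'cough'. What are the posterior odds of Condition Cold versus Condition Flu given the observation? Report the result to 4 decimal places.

Posterior odds = (π_i f_i(x)) / (π_j f_j(x)); the normalising sum cancels.
Evaluate each component's likelihood at the observed value:
  f_Cold = P(cough | comp) = 0.40
  f_Measles = P(cough | comp) = 0.20
  f_Flu = P(cough | comp) = 0.13
0.104 / 0.0572 ≈ 1.8182

1.8182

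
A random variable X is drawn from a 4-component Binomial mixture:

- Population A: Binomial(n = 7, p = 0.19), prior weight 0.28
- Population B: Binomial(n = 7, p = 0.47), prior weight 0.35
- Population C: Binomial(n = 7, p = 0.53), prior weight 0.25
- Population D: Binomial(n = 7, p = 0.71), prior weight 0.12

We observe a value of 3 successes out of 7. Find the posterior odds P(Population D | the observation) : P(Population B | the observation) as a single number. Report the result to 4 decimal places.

Since P(k|x) ∝ π_k f_k(x), the posterior odds are π_i f_i(x) / (π_j f_j(x)).
Binomial probabilities:
  L_A = 0.10334
  L_B = 0.286725
  L_C = 0.254265
  L_D = 0.0886003
Posterior odds = (π_D·L_D) / (π_B·L_B) = (0.12·0.0886003) / (0.35·0.286725) = 0.010632 / 0.100354 ≈ 0.1059

0.1059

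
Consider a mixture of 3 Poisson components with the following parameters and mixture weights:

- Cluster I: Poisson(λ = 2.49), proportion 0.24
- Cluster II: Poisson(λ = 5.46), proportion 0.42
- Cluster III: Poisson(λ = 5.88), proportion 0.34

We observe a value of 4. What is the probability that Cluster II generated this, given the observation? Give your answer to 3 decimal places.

0.455

Posterior ∝ prior × likelihood, so P(k | x) ∝ π_k f_k(x); normalise over all components.
Component likelihoods at x = 4:
  L_I = e^(−2.49)·2.49^4/4! = 0.132798
  L_II = e^(−5.46)·5.46^4/4! = 0.157511
  L_III = e^(−5.88)·5.88^4/4! = 0.139202
Multiply by the mixture weights:
  π_I·L_I = 0.24 × 0.132798 = 0.0318716
  π_II·L_II = 0.42 × 0.157511 = 0.0661547
  π_III·L_III = 0.34 × 0.139202 = 0.0473288
Evidence: 0.0318716 + 0.0661547 + 0.0473288 = 0.145355
Responsibility of Cluster II: 0.0661547 / 0.145355 ≈ 0.455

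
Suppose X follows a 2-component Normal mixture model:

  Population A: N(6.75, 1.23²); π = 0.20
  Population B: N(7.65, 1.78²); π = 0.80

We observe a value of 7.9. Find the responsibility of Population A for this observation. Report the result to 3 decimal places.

P(component k | x) = π_k·f_k(x) / marginal(x), where marginal(x) = Σ_j π_j·f_j(x).
Component likelihoods at x = 7.9:
  p_A = (1/(1.23·√(2π)))·exp(−(7.9−6.75)²/(2·1.23²)) = 0.324343·exp(-0.43707) = 0.209501
  p_B = (1/(1.78·√(2π)))·exp(−(7.9−7.65)²/(2·1.78²)) = 0.224125·exp(-0.00986) = 0.221925
Unnormalised posteriors:
  π_A·p_A = 0.20 × 0.209501 = 0.0419002
  π_B·p_B = 0.80 × 0.221925 = 0.17754
Marginal: 0.0419002 + 0.17754 = 0.21944
So the posterior for Population A is 0.0419002 / 0.21944 ≈ 0.191.

0.191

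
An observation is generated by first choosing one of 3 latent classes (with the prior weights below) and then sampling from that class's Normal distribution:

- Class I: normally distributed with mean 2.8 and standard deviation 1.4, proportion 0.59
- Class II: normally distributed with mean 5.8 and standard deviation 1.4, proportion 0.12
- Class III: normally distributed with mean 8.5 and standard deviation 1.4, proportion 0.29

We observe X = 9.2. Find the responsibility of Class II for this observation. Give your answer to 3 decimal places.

By Bayes' theorem, P(k | x) = π_k f_k(x) / Σ_j π_j f_j(x).
Component likelihoods at x = 9.2:
  f_I = 8.25749e-06
  f_II = 0.0149299
  f_III = 0.251475
Multiply by the mixture weights:
  π_I·f_I = 0.59 × 8.25749e-06 = 4.87192e-06
  π_II·f_II = 0.12 × 0.0149299 = 0.00179159
  π_III·f_III = 0.29 × 0.251475 = 0.0729278
Denominator: 4.87192e-06 + 0.00179159 + 0.0729278 = 0.0747243
P(Class II | the observation) = 0.00179159 / 0.0747243 ≈ 0.024

0.024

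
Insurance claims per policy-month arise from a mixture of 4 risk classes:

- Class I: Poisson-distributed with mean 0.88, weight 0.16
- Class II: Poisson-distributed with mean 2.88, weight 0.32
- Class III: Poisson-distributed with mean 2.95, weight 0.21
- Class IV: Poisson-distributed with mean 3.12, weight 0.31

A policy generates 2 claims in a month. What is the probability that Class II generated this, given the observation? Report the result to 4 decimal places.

By Bayes' theorem, P(k | x) = P(Z=k) f_k(x) / Σ_j P(Z=j) f_j(x).
Poisson probabilities:
  L_I = e^(−0.88)·0.88^2/2! = 0.160604
  L_II = e^(−2.88)·2.88^2/2! = 0.232802
  L_III = e^(−2.95)·2.95^2/2! = 0.227743
  L_IV = e^(−3.12)·3.12^2/2! = 0.214922
Weight by the priors:
  P(Z=I)·L_I = 0.16 × 0.160604 = 0.0256966
  P(Z=II)·L_II = 0.32 × 0.232802 = 0.0744967
  P(Z=III)·L_III = 0.21 × 0.227743 = 0.0478261
  P(Z=IV)·L_IV = 0.31 × 0.214922 = 0.0666257
Sum: 0.0256966 + 0.0744967 + 0.0478261 + 0.0666257 = 0.214645
P(Class II | 2 claims) = 0.0744967 / 0.214645 ≈ 0.3471

0.3471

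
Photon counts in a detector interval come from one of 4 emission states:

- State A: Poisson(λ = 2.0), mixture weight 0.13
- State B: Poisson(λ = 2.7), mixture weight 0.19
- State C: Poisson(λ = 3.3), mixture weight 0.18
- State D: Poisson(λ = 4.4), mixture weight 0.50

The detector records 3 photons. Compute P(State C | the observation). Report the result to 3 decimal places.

Apply Bayes' rule: the posterior for each component is proportional to its prior times its likelihood at x.
Evaluate each component's likelihood at the observed value:
  p_A = 0.180447
  p_B = 0.220468
  p_C = 0.220912
  p_D = 0.174305
Weight by the priors:
  P(Z=A)·p_A = 0.13 × 0.180447 = 0.0234581
  P(Z=B)·p_B = 0.19 × 0.220468 = 0.0418889
  P(Z=C)·p_C = 0.18 × 0.220912 = 0.0397641
  P(Z=D)·p_D = 0.50 × 0.174305 = 0.0871527
Evidence: 0.0234581 + 0.0418889 + 0.0397641 + 0.0871527 = 0.192264
P(State C | x) = 0.0397641 / 0.192264 ≈ 0.207

0.207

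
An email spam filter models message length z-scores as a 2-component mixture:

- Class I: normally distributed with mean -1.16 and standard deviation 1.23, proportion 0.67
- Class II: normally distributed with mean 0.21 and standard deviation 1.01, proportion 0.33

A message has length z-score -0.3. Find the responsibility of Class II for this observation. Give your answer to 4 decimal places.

0.4027

The responsibility of component k is w_k f_k(x) divided by Σ_j w_j f_j(x).
Component likelihoods at x = -0.3:
  p_I = (1/(1.23·√(2π)))·exp(−(-0.3−-1.16)²/(2·1.23²)) = 0.324343·exp(-0.24443) = 0.254009
  p_II = (1/(1.01·√(2π)))·exp(−(-0.3−0.21)²/(2·1.01²)) = 0.394992·exp(-0.12749) = 0.347714
Multiply by the mixture weights:
  w_I·p_I = 0.67 × 0.254009 = 0.170186
  w_II·p_II = 0.33 × 0.347714 = 0.114745
Sum: 0.170186 + 0.114745 = 0.284932
Responsibility of Class II: 0.114745 / 0.284932 ≈ 0.4027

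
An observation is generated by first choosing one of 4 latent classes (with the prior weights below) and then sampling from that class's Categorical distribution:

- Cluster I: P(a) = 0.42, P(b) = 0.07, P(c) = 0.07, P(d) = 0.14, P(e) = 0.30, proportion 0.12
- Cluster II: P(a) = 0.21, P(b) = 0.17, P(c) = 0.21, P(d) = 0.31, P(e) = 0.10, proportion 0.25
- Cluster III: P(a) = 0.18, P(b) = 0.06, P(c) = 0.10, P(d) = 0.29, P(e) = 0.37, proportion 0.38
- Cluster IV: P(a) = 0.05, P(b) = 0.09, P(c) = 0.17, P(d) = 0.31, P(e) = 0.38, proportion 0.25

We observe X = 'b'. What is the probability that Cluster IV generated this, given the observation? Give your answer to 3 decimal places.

Apply Bayes' rule: the posterior for each component is proportional to its prior times its likelihood at x.
Component likelihoods at x = 'b':
  p_I = 0.07
  p_II = 0.17
  p_III = 0.06
  p_IV = 0.09
Weight by the priors:
  π_I·p_I = 0.12 × 0.07 = 0.0084
  π_II·p_II = 0.25 × 0.17 = 0.0425
  π_III·p_III = 0.38 × 0.06 = 0.0228
  π_IV·p_IV = 0.25 × 0.09 = 0.0225
Denominator: 0.0084 + 0.0425 + 0.0228 + 0.0225 = 0.0962
Responsibility of Cluster IV: 0.0225 / 0.0962 ≈ 0.234

0.234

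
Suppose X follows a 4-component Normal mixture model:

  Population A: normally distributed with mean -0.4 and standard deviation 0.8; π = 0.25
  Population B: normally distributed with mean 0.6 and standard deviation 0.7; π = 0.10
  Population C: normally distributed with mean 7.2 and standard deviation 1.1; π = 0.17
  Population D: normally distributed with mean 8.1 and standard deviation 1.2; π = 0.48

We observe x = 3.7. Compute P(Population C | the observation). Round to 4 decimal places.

By Bayes' theorem, P(k | x) = P(Z=k) f_k(x) / Σ_j P(Z=j) f_j(x).
Normal densities:
  p_A = 9.86988e-07
  p_B = 3.14099e-05
  p_C = 0.00229681
  p_D = 0.000400226
Multiply by the mixture weights:
  P(Z=A)·p_A = 0.25 × 9.86988e-07 = 2.46747e-07
  P(Z=B)·p_B = 0.10 × 3.14099e-05 = 3.14099e-06
  P(Z=C)·p_C = 0.17 × 0.00229681 = 0.000390458
  P(Z=D)·p_D = 0.48 × 0.000400226 = 0.000192108
Marginal: 2.46747e-07 + 3.14099e-06 + 0.000390458 + 0.000192108 = 0.000585954
So the posterior for Population C is 0.000390458 / 0.000585954 ≈ 0.6664.

0.6664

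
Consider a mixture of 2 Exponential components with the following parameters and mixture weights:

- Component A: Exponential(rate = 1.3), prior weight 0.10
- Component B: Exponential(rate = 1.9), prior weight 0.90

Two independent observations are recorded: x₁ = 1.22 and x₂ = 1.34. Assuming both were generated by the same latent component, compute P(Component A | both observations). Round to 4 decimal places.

Apply Bayes' rule: the posterior for each component is proportional to its prior times its likelihood at x.
Since both observations come from the same component, the likelihood for component k is f_k(x₁)·f_k(x₂).
  L_A = [1.3·e^(−1.3·1.22) = 1.3·e^(−1.5860) = 0.266166] × [0.227721] = 0.0606114
  L_B = [1.9·e^(−1.9·1.22) = 1.9·e^(−2.3180) = 0.187094] × [0.14895] = 0.0278676
Weight by the priors:
  P(Z=A)·L_A = 0.10 × 0.0606114 = 0.00606114
  P(Z=B)·L_B = 0.90 × 0.0278676 = 0.0250808
Denominator: 0.00606114 + 0.0250808 = 0.0311419
Responsibility of Component A: 0.00606114 / 0.0311419 ≈ 0.1946

0.1946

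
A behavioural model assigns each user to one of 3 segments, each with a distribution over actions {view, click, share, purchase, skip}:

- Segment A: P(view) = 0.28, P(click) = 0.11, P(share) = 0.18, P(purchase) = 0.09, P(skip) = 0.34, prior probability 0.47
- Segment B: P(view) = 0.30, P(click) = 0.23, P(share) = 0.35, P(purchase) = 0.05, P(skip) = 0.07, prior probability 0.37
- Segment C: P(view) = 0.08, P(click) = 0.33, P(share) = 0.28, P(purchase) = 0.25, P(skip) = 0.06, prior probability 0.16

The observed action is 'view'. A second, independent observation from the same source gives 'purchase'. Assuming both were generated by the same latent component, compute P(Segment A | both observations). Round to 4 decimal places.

0.5751

P(component k | x) = w_k·f_k(x) / marginal(x), where marginal(x) = Σ_j w_j·f_j(x).
Since both observations come from the same component, the likelihood for component k is f_k(x₁)·f_k(x₂).
  L_A = [0.28] × [0.09] = 0.0252
  L_B = [0.3] × [0.05] = 0.015
  L_C = [0.08] × [0.25] = 0.02
Multiply by the mixture weights:
  w_A·L_A = 0.47 × 0.0252 = 0.011844
  w_B·L_B = 0.37 × 0.015 = 0.00555
  w_C·L_C = 0.16 × 0.02 = 0.0032
Marginal: 0.011844 + 0.00555 + 0.0032 = 0.020594
P(Segment A | x₁,x₂) = 0.011844 / 0.020594 ≈ 0.5751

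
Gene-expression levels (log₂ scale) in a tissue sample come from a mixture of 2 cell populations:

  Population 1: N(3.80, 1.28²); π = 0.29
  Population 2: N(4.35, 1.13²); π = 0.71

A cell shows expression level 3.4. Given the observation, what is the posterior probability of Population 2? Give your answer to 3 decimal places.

Posterior ∝ prior × likelihood, so P(k | x) ∝ π_k f_k(x); normalise over all components.
Normal densities:
  L_1 = (1/(1.28·√(2π)))·exp(−(3.4−3.80)²/(2·1.28²)) = 0.311674·exp(-0.04883) = 0.296821
  L_2 = (1/(1.13·√(2π)))·exp(−(3.4−4.35)²/(2·1.13²)) = 0.353046·exp(-0.35339) = 0.247944
Weight by the priors:
  π_1·L_1 = 0.29 × 0.296821 = 0.086078
  π_2·L_2 = 0.71 × 0.247944 = 0.17604
Marginal: 0.086078 + 0.17604 = 0.262118
Responsibility of Population 2: 0.17604 / 0.262118 ≈ 0.672

0.672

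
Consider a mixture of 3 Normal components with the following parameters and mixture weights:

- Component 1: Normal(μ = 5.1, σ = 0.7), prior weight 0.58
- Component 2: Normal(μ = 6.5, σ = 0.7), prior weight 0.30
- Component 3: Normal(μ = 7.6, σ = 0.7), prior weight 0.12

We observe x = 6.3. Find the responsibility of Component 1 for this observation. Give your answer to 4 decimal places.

The responsibility of component k is w_k f_k(x) divided by Σ_j w_j f_j(x).
Evaluate each component's likelihood at the observed value:
  f_1 = 0.131119
  f_2 = 0.547124
  f_3 = 0.101596
Multiply by the mixture weights:
  w_1·f_1 = 0.58 × 0.131119 = 0.0760489
  w_2·f_2 = 0.30 × 0.547124 = 0.164137
  w_3·f_3 = 0.12 × 0.101596 = 0.0121915
Sum: 0.0760489 + 0.164137 + 0.0121915 = 0.252378
P(Component 1 | data) ≈ 0.3013

0.3013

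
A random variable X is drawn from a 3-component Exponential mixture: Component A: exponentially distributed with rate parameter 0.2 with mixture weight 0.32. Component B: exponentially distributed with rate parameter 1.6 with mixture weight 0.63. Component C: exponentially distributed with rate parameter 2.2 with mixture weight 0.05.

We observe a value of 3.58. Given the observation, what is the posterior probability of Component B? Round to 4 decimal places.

P(component k | x) = w_k·f_k(x) / marginal(x), where marginal(x) = Σ_j w_j·f_j(x).
Evaluate each component's likelihood at the observed value:
  p_A = 0.2·e^(−0.2·3.58) = 0.2·e^(−0.7160) = 0.0977406
  p_B = 1.6·e^(−1.6·3.58) = 1.6·e^(−5.7280) = 0.00520572
  p_C = 2.2·e^(−2.2·3.58) = 2.2·e^(−7.8760) = 0.000835448
Multiply by the mixture weights:
  w_A·p_A = 0.32 × 0.0977406 = 0.031277
  w_B·p_B = 0.63 × 0.00520572 = 0.00327961
  w_C·p_C = 0.05 × 0.000835448 = 4.17724e-05
Normaliser: 0.031277 + 0.00327961 + 4.17724e-05 = 0.0345984
P(Component B | 3.58) = 0.00327961 / 0.0345984 ≈ 0.0948

0.0948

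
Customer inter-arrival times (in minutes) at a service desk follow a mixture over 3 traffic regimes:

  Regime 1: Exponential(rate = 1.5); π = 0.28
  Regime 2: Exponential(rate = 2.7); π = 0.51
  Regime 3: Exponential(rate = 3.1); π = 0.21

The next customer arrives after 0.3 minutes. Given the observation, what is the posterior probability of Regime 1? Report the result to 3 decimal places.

0.235

P(component k | x) = P(Z=k)·f_k(x) / marginal(x), where marginal(x) = Σ_j P(Z=j)·f_j(x).
Component likelihoods at x = 0.3 minutes:
  L_1 = 1.5·e^(−1.5·0.3) = 1.5·e^(−0.4500) = 0.956442
  L_2 = 2.7·e^(−2.7·0.3) = 2.7·e^(−0.8100) = 1.20112
  L_3 = 3.1·e^(−3.1·0.3) = 3.1·e^(−0.9300) = 1.22312
Multiply by the mixture weights:
  P(Z=1)·L_1 = 0.28 × 0.956442 = 0.267804
  P(Z=2)·L_2 = 0.51 × 1.20112 = 0.61257
  P(Z=3)·L_3 = 0.21 × 1.22312 = 0.256854
Sum: 0.267804 + 0.61257 + 0.256854 = 1.13723
P(Regime 1 | data) = 0.267804 / 1.13723 ≈ 0.235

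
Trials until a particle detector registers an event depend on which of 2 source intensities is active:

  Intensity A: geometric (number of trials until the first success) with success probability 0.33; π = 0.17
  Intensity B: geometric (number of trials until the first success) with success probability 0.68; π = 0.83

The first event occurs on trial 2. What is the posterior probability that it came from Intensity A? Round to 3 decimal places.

Apply Bayes' rule: the posterior for each component is proportional to its prior times its likelihood at x.
Component likelihoods at x = 2:
  f_A = 0.33·(1−0.33)^1 = 0.33·0.67 = 0.2211
  f_B = 0.68·(1−0.68)^1 = 0.68·0.32 = 0.2176
Prior × likelihood for each component:
  P(Z=A)·f_A = 0.17 × 0.2211 = 0.037587
  P(Z=B)·f_B = 0.83 × 0.2176 = 0.180608
Normaliser: 0.037587 + 0.180608 = 0.218195
Responsibility of Intensity A: 0.037587 / 0.218195 ≈ 0.172

0.172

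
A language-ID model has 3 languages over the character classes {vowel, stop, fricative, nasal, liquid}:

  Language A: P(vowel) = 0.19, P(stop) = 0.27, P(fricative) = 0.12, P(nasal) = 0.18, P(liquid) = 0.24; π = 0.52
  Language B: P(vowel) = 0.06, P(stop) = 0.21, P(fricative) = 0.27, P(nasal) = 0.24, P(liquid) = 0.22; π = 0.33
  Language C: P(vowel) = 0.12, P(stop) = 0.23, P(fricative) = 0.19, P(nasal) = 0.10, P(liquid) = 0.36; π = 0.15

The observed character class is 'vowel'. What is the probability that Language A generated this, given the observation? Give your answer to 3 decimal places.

0.723

By Bayes' theorem, P(k | x) = π_k f_k(x) / Σ_j π_j f_j(x).
Categorical probabilities:
  p_A = P(vowel | comp) = 0.19
  p_B = P(vowel | comp) = 0.06
  p_C = P(vowel | comp) = 0.12
Unnormalised posteriors:
  π_A·p_A = 0.52 × 0.19 = 0.0988
  π_B·p_B = 0.33 × 0.06 = 0.0198
  π_C·p_C = 0.15 × 0.12 = 0.018
Sum: 0.0988 + 0.0198 + 0.018 = 0.1366
P(Language A | x) = 0.0988 / 0.1366 ≈ 0.723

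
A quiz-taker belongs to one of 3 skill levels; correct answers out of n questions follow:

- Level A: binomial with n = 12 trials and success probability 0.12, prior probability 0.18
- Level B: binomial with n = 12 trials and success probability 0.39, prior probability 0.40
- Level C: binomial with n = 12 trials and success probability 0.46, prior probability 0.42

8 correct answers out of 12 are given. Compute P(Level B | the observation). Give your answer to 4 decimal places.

Apply Bayes' rule: the posterior for each component is proportional to its prior times its likelihood at x.
Component likelihoods at x = 8 correct answers out of 12:
  L_A = C(12,8)·0.12^8·0.88^4 = 495·4.29982e-08·0.599695 = 1.2764e-05
  L_B = C(12,8)·0.39^8·0.61^4 = 495·0.000535201·0.138458 = 0.036681
  L_C = C(12,8)·0.46^8·0.54^4 = 495·0.00200476·0.0850306 = 0.0843807
Prior × likelihood for each component:
  P(Z=A)·L_A = 0.18 × 1.2764e-05 = 2.29752e-06
  P(Z=B)·L_B = 0.40 × 0.036681 = 0.0146724
  P(Z=C)·L_C = 0.42 × 0.0843807 = 0.0354399
Denominator: 2.29752e-06 + 0.0146724 + 0.0354399 = 0.0501146
P(Level B | 8 correct answers out of 12) ≈ 0.2928

0.2928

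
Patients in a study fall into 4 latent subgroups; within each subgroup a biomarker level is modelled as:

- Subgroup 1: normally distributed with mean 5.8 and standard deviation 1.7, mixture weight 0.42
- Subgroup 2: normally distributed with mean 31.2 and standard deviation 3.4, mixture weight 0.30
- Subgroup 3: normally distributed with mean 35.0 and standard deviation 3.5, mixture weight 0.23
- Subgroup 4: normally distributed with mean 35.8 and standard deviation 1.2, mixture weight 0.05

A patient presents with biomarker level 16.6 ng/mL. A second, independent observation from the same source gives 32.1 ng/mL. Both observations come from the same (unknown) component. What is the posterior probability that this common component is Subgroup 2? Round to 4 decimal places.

Apply Bayes' rule: the posterior for each component is proportional to its prior times its likelihood at x.
Since both observations come from the same component, the likelihood for component k is f_k(x₁)·f_k(x₂).
  f_1 = [4.04044e-10] × [2.50401e-53] = 1.01173e-62
  f_2 = [1.1624e-05] × [0.113296] = 1.31696e-06
  f_3 = [1.13612e-07] × [0.0808656] = 9.1873e-09
  f_4 = [8.55136e-57] × [0.0028663] = 2.45108e-59
Multiply by the mixture weights:
  π_1·f_1 = 0.42 × 1.01173e-62 = 4.24926e-63
  π_2·f_2 = 0.30 × 1.31696e-06 = 3.95088e-07
  π_3·f_3 = 0.23 × 9.1873e-09 = 2.11308e-09
  π_4·f_4 = 0.05 × 2.45108e-59 = 1.22554e-60
Sum: 4.24926e-63 + 3.95088e-07 + 2.11308e-09 + 1.22554e-60 = 3.97201e-07
P(Subgroup 2 | x) = 3.95088e-07 / 3.97201e-07 ≈ 0.9947

0.9947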